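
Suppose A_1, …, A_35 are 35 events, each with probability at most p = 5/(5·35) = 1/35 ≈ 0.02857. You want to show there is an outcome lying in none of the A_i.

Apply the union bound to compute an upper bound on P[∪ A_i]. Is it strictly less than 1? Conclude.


Union bound: P[∪_{i=1}^{35} A_i] ≤ Σ_i P[A_i] ≤ 35·p = 35·(1/35) = 1.
Numerically: 1 ≈ 1.00000.
Is 1 < 1? NO.
Since the bound 1 is ≥ 1, the union bound is uninformative here; it does NOT by itself certify existence.

35·p = 1 ≈ 1.00000; existence NOT certified by the union bound.


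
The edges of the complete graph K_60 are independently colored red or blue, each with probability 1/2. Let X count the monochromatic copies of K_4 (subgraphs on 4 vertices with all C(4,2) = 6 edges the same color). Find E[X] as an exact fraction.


Let X = Σ_S X_S over the C(60, 4) = 487635 subsets S of size 4, where X_S = 1 if the K_4 on S is monochromatic.
For a fixed S, the K_4 on S has C(4, 2) = 6 edges. P[all 6 edges red] = (1/2)^6, and likewise for blue, so P[monochromatic] = 2·(1/2)^6 = 2^{1 − 6} = 1/32.
By linearity of expectation: E[X] = C(60, 4) · 2^{1 − 6} = 487635 · 1/32 = 487635/32.
Numerically: E[X] ≈ 15238.59375.

E[X] = C(60,4)·2^(1−C(4,2)) = 487635/32 ≈ 15238.59375.


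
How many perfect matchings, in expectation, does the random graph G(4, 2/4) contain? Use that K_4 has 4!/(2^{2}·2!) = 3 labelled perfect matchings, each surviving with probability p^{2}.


K_4 has 4!/(2^{2}·2!) = 3 labelled perfect matchings.
For each such perfect matching H, let X_H = 1 if all 2 edges of H are present in G. Then P[X_H = 1] = p^{2} = (1/2)^{2} = 1/4.
By linearity of expectation: E[X] = Σ_H E[X_H] = 3 · p^{2} = 3 · 1/4 = 3/4.
Numerically: E[X] ≈ 0.75.

E[X] = 3 · (1/2)^{2} = 3/4 ≈ 0.75.


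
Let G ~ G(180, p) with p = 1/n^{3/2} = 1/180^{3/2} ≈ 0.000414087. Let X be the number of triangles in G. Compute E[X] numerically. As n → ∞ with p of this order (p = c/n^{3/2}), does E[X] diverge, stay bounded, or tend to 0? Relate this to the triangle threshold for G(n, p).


Number of potential triangles: C(180, 3) = 955860.
Each occurs with probability p³ ≈ (0.000414087)³ ≈ 7.10025141e-11.
By linearity: E[X] = C(180, 3)·p³ ≈ 955860 · 7.10025141e-11 ≈ 0.000068.
Since α = 3/2 > 1, p = c/n^{3/2} = o(1/n) is below the triangle threshold p ~ 1/n. Asymptotically E[X] ~ (c³/6)·n^{3(1−α)} = (1³/6)·n^{-1.5} → 0, so by Markov's inequality G has no triangles w.h.p.

E[X] ≈ 0.000068; in regime p = Θ(1/n^{3/2}) E[X] tends to 0 (below the triangle threshold p ~ 1/n).


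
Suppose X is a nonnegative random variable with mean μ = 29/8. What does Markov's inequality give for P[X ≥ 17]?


μ = E[X] = 29/8, a = 17.
Markov: P[X ≥ 17] ≤ μ/a = (29/8)/17 = 29/136.
Numerically: ≈ 0.213.
(Since a = 17 > μ = 3.625, the bound 29/136 is < 1 and informative.)

P[X ≥ 17] ≤ 29/136 ≈ 0.213.


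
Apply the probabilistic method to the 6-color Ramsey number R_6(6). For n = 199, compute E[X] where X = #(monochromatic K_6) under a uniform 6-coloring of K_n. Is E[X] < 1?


E[X] = C(199, 6) · 6^{1 − 15} = 79936367511 · 6^{−14} = 79936367511/78364164096.
As a reduced fraction: E[X] = 26645455837/26121388032 ≈ 1.0200628.
Is E[X] < 1? NO.
Since E[X] ≥ 1, the first-moment bound is inconclusive at n = 199; it does NOT by itself certify R_6(6) > 199.

E[X] = 26645455837/26121388032 ≈ 1.0200628; E[X] ≥ 1; first-moment method inconclusive here.


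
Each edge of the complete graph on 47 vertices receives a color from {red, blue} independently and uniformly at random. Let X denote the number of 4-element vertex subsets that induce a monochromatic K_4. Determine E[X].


Let X = Σ_S X_S over the C(47, 4) = 178365 subsets S of size 4, where X_S = 1 if the K_4 on S is monochromatic.
For a fixed S, the K_4 on S has C(4, 2) = 6 edges. P[all 6 edges red] = (1/2)^6, and likewise for blue, so P[monochromatic] = 2·(1/2)^6 = 2^{1 − 6} = 1/32.
By linearity: E[X] = C(47, 4) · 2^{1 − 6} = 178365 · 1/32 = 178365/32.
Numerically: E[X] ≈ 5573.90625.

E[X] = C(47,4)·2^(1−C(4,2)) = 178365/32 ≈ 5573.90625.


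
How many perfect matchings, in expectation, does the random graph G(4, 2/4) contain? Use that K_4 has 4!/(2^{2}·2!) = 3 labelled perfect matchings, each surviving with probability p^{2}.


K_4 has 4!/(2^{2}·2!) = 3 labelled perfect matchings.
For each such perfect matching H, let X_H = 1 if all 2 edges of H are present in G. Then P[X_H = 1] = p^{2} = (1/2)^{2} = 1/4.
By linearity of expectation: E[X] = Σ_H E[X_H] = 3 · p^{2} = 3 · 1/4 = 3/4.
Numerically: E[X] ≈ 0.75.

E[X] = 3 · (1/2)^{2} = 3/4 ≈ 0.75.


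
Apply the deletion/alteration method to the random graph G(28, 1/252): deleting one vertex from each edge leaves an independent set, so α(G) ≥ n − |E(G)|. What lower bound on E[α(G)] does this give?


E[|E(G)|] = C(28, 2)·p = 378 · (1/252) = 3/2.
E[α(G)] ≥ n − E[|E(G)|] = 28 − 3/2 = 53/2.
Numerically: ≈ 26.500000.
(This is only a lower bound; the true E[α(G)] may be larger.)

E[α(G)] ≥ 53/2 ≈ 26.500000.


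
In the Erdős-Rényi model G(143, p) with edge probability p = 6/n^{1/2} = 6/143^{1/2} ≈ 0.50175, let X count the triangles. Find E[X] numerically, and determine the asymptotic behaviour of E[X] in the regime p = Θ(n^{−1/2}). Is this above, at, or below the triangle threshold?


Number of potential triangles: C(143, 3) = 477191.
Each occurs with probability p³ ≈ (0.50175)³ ≈ 1.2631348e-01.
By linearity: E[X] = C(143, 3)·p³ ≈ 477191 · 1.2631348e-01 ≈ 60275.65509.
Since α = 1/2 < 1, p = c/n^{1/2} ≫ 1/n is above the triangle threshold p ~ 1/n. Asymptotically E[X] ~ (c³/6)·n^{3(1−α)} = (6³/6)·n^{1.5} → ∞; triangles are abundant w.h.p.

E[X] ≈ 60275.65509; in regime p = Θ(1/n^{1/2}) E[X] diverges (above the triangle threshold p ~ 1/n).


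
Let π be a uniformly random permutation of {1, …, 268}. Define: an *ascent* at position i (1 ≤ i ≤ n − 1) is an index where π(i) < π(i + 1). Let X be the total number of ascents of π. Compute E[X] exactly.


Write X = Σ X_I over i = 1, …, 267, with X_I the indicator of one ascent.
There are 267 indicators.
For each fixed i, the pair (π(i), π(i+1)) is a uniformly random ordered pair of distinct values from {1, …, 268}; by symmetry P[π(i) < π(i+1)] = 1/2.
By linearity: E[X] = 267 · (1/2) = (268 − 1) · (1/2) = 267/2 ≈ 133.500000.

E[X] = 267/2 = 133.500000.


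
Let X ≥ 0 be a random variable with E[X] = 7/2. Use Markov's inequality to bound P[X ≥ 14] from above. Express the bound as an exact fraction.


μ = E[X] = 7/2, a = 14.
Markov: P[X ≥ 14] ≤ μ/a = (7/2)/14 = 1/4.
Numerically: ≈ 0.250000.
(Since a = 14 > μ = 3.500000, the bound 1/4 is < 1 and informative.)

P[X ≥ 14] ≤ 1/4 ≈ 0.250000.


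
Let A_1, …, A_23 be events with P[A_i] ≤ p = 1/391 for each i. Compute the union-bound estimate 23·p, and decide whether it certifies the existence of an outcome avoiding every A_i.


Union bound: P[∪_{i=1}^{23} A_i] ≤ Σ_i P[A_i] ≤ 23·p = 23·(1/391) = 1/17.
Numerically: 1/17 ≈ 0.058824.
Is 1/17 < 1? YES.
Since P[∪ A_i] ≤ 1/17 < 1, the complement has P[∩ A_i^c] ≥ 1 − 1/17 = 16/17 > 0, so some outcome avoids every A_i.

23·p = 1/17 ≈ 0.058824; existence CERTIFIED by the union bound.


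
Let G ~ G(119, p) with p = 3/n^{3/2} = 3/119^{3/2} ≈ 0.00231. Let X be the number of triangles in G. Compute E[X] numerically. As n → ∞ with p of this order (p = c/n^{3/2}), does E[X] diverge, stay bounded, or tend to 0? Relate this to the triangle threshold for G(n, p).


Number of potential triangles: C(119, 3) = 273819.
Each occurs with probability p³ ≈ (0.00231)³ ≈ 1.23425e-08.
By linearity: E[X] = C(119, 3)·p³ ≈ 273819 · 1.23425e-08 ≈ 0.003.
Since α = 3/2 > 1, p = c/n^{3/2} = o(1/n) is below the triangle threshold p ~ 1/n. Asymptotically E[X] ~ (c³/6)·n^{3(1−α)} = (3³/6)·n^{-1.5} → 0, so by Markov's inequality G has no triangles w.h.p.

E[X] ≈ 0.003; in regime p = Θ(1/n^{3/2}) E[X] tends to 0 (below the triangle threshold p ~ 1/n).


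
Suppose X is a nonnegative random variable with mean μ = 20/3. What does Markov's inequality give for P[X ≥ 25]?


μ = E[X] = 20/3, a = 25.
Markov: P[X ≥ 25] ≤ μ/a = (20/3)/25 = 4/15.
Numerically: ≈ 0.26667.
(Since a = 25 > μ = 6.66667, the bound 4/15 is < 1 and informative.)

P[X ≥ 25] ≤ 4/15 ≈ 0.26667.


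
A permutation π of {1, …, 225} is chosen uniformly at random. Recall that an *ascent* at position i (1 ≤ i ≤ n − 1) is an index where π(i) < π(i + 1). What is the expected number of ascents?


Write X = Σ X_I over i = 1, …, 224, with X_I the indicator of one ascent.
There are 224 indicators.
For each fixed i, the pair (π(i), π(i+1)) is a uniformly random ordered pair of distinct values from {1, …, 225}; by symmetry P[π(i) < π(i+1)] = 1/2.
By linearity: E[X] = 224 · (1/2) = (225 − 1) · (1/2) = 112 ≈ 112.000000.

E[X] = 112 = 112.000000.


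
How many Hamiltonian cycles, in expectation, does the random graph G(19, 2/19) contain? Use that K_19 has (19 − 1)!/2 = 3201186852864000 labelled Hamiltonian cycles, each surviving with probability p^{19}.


K_19 has (19 − 1)!/2 = 3201186852864000 labelled Hamiltonian cycles.
For each such Hamiltonian cycle H, let X_H = 1 if all 19 edges of H are present in G. Then P[X_H = 1] = p^{19} = (2/19)^{19} = 524288/1978419655660313589123979.
By linearity of expectation: E[X] = Σ_H E[X_H] = 3201186852864000 · p^{19} = 3201186852864000 · 524288/1978419655660313589123979 = 1678343852714360832000/1978419655660313589123979.
Numerically: E[X] ≈ 0.00084833.

E[X] = 3201186852864000 · (2/19)^{19} = 1678343852714360832000/1978419655660313589123979 ≈ 0.00084833.


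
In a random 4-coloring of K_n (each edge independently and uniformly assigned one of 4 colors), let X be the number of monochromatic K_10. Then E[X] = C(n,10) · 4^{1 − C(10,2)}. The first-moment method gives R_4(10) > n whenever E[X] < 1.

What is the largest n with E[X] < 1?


We need C(n, 10) · 4^{1 − 45} < 1, i.e. C(n, 10) < 4^{45 − 1} = 309485009821345068724781056.
Check values of n near the boundary:
  n = 2017: C(2017, 10) = 300324964434452596180990448; 300324964434452596180990448 < 309485009821345068724781056? YES
  n = 2018: C(2018, 10) = 301820606687612220663963508; 301820606687612220663963508 < 309485009821345068724781056? YES
  n = 2019: C(2019, 10) = 303322949179835278009229628; 303322949179835278009229628 < 309485009821345068724781056? YES
  n = 2020: C(2020, 10) = 304832018578739931133653656; 304832018578739931133653656 < 309485009821345068724781056? YES
  n = 2021: C(2021, 10) = 306347841644770462864800616; 306347841644770462864800616 < 309485009821345068724781056? YES
  n = 2022: C(2022, 10) = 307870445231474093395937796; 307870445231474093395937796 < 309485009821345068724781056? YES
  n = 2023: C(2023, 10) = 309399856285778485315440716; 309399856285778485315440716 < 309485009821345068724781056? YES
  n = 2024: C(2024, 10) = 310936101848269937576192656; 310936101848269937576192656 < 309485009821345068724781056? NO
The largest n with C(n, 10) < 309485009821345068724781056 is n = 2023 (where E[X] = 77349964071444621328860179/77371252455336267181195264 ≈ 1.000). Hence R_4(10) > 2023, i.e. R_4(10) ≥ 2024.

Largest n = 2023; hence R_4(10) > 2023.


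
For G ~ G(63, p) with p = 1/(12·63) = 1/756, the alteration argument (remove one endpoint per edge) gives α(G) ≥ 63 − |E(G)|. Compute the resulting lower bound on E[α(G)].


E[|E(G)|] = C(63, 2)·p = 1953 · (1/756) = 31/12.
E[α(G)] ≥ n − E[|E(G)|] = 63 − 31/12 = 725/12.
Numerically: ≈ 60.417.
(This is only a lower bound; the true E[α(G)] may be larger.)

E[α(G)] ≥ 725/12 ≈ 60.417.


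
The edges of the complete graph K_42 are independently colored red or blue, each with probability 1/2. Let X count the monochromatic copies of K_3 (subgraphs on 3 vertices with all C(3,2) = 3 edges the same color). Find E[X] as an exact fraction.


Let X = Σ_S X_S over the C(42, 3) = 11480 subsets S of size 3, where X_S = 1 if the K_3 on S is monochromatic.
For a fixed S, the K_3 on S has C(3, 2) = 3 edges. P[all 3 edges red] = (1/2)^3, and likewise for blue, so P[monochromatic] = 2·(1/2)^3 = 2^{1 − 3} = 1/4.
By linearity: E[X] = C(42, 3) · 2^{1 − 3} = 11480 · 1/4 = 2870.
Numerically: E[X] ≈ 2870.000.

E[X] = C(42,3)·2^(1−C(3,2)) = 2870 ≈ 2870.000.


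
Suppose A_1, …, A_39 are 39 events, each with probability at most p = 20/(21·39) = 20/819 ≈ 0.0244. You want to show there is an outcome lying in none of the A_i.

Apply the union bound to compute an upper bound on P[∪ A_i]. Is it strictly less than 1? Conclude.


Union bound: P[∪_{i=1}^{39} A_i] ≤ Σ_i P[A_i] ≤ 39·p = 39·(20/819) = 20/21.
Numerically: 20/21 ≈ 0.9524.
Is 20/21 < 1? YES.
Since P[∪ A_i] ≤ 20/21 < 1, the complement has P[∩ A_i^c] ≥ 1 − 20/21 = 1/21 > 0, so some outcome avoids every A_i.

39·p = 20/21 ≈ 0.9524; existence CERTIFIED by the union bound.


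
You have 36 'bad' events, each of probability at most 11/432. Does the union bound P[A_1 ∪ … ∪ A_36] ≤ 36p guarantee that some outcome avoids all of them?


Union bound: P[∪_{i=1}^{36} A_i] ≤ Σ_i P[A_i] ≤ 36·p = 36·(11/432) = 11/12.
Numerically: 11/12 ≈ 0.9166667.
Is 11/12 < 1? YES.
Since P[∪ A_i] ≤ 11/12 < 1, the complement has P[∩ A_i^c] ≥ 1 − 11/12 = 1/12 > 0, so some outcome avoids every A_i.

36·p = 11/12 ≈ 0.9166667; existence CERTIFIED by the union bound.


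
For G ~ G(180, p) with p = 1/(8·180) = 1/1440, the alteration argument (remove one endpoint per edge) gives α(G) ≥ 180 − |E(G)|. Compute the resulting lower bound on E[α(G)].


E[|E(G)|] = C(180, 2)·p = 16110 · (1/1440) = 179/16.
E[α(G)] ≥ n − E[|E(G)|] = 180 − 179/16 = 2701/16.
Numerically: ≈ 168.81250.
(This is only a lower bound; the true E[α(G)] may be larger.)

E[α(G)] ≥ 2701/16 ≈ 168.81250.


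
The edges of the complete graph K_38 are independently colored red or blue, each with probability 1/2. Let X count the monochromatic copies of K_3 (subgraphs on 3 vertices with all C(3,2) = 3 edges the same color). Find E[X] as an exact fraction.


Let X = Σ_S X_S over the C(38, 3) = 8436 subsets S of size 3, where X_S = 1 if the K_3 on S is monochromatic.
For a fixed S, the K_3 on S has C(3, 2) = 3 edges. P[all 3 edges red] = (1/2)^3, and likewise for blue, so P[monochromatic] = 2·(1/2)^3 = 2^{1 − 3} = 1/4.
By linearity: E[X] = C(38, 3) · 2^{1 − 3} = 8436 · 1/4 = 2109.
Numerically: E[X] ≈ 2109.000000.

E[X] = C(38,3)·2^(1−C(3,2)) = 2109 ≈ 2109.000000.


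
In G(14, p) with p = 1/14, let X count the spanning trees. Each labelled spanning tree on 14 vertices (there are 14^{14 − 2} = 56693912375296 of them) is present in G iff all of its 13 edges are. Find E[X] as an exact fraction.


K_14 has 14^{14 − 2} = 56693912375296 labelled spanning trees.
For each such spanning tree H, let X_H = 1 if all 13 edges of H are present in G. Then P[X_H = 1] = p^{13} = (1/14)^{13} = 1/793714773254144.
By linearity: E[X] = Σ_H E[X_H] = 56693912375296 · p^{13} = 56693912375296 · 1/793714773254144 = 1/14.
Numerically: E[X] ≈ 0.0714.

E[X] = 56693912375296 · (1/14)^{13} = 1/14 ≈ 0.0714.


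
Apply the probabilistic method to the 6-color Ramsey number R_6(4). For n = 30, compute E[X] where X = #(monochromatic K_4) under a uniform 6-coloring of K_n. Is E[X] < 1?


E[X] = C(30, 4) · 6^{1 − 6} = 27405 · 6^{−5} = 27405/7776.
As a reduced fraction: E[X] = 1015/288 ≈ 3.52431.
Is E[X] < 1? NO.
Since E[X] ≥ 1, the first-moment bound is inconclusive at n = 30; it does NOT by itself certify R_6(4) > 30.

E[X] = 1015/288 ≈ 3.52431; E[X] ≥ 1; first-moment method inconclusive here.


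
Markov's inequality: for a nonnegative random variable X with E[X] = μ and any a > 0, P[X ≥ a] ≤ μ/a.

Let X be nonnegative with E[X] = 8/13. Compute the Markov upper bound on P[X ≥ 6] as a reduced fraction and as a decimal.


μ = E[X] = 8/13, a = 6.
Markov: P[X ≥ 6] ≤ μ/a = (8/13)/6 = 4/39.
Numerically: ≈ 0.1026.
(Since a = 6 > μ = 0.6154, the bound 4/39 is < 1 and informative.)

P[X ≥ 6] ≤ 4/39 ≈ 0.1026.


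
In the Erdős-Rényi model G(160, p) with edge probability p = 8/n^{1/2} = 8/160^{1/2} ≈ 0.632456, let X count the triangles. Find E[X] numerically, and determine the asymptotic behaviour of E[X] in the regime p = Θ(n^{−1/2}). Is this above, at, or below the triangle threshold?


Number of potential triangles: C(160, 3) = 669920.
Each occurs with probability p³ ≈ (0.632456)³ ≈ 2.52982213e-01.
By linearity: E[X] = C(160, 3)·p³ ≈ 669920 · 2.52982213e-01 ≈ 169477.844008.
Since α = 1/2 < 1, p = c/n^{1/2} ≫ 1/n is above the triangle threshold p ~ 1/n. Asymptotically E[X] ~ (c³/6)·n^{3(1−α)} = (8³/6)·n^{1.5} → ∞; triangles are abundant w.h.p.

E[X] ≈ 169477.844008; in regime p = Θ(1/n^{1/2}) E[X] diverges (above the triangle threshold p ~ 1/n).


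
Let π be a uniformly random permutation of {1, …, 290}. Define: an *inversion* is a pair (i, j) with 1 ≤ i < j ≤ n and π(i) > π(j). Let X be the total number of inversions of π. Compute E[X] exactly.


Write X = Σ X_I over the C(290, 2) = 41905 pairs i < j, with X_I the indicator of one inversion.
There are 41905 indicators.
For each fixed pair i < j, the values π(i) and π(j) are two distinct elements of {1, …, 290} in uniformly random order; by symmetry P[π(i) > π(j)] = 1/2.
By linearity: E[X] = 41905 · (1/2) = C(290, 2) · (1/2) = 41905/2 = 41905/2 ≈ 20952.5000.

E[X] = 41905/2 = 20952.5000.


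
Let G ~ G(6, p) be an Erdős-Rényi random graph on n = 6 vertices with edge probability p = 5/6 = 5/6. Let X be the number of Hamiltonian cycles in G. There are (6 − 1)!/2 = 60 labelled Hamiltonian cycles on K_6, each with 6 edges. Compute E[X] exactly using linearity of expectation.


K_6 has (6 − 1)!/2 = 60 labelled Hamiltonian cycles.
For each such Hamiltonian cycle H, let X_H = 1 if all 6 edges of H are present in G. Then P[X_H = 1] = p^{6} = (5/6)^{6} = 15625/46656.
By linearity of expectation: E[X] = Σ_H E[X_H] = 60 · p^{6} = 60 · 15625/46656 = 78125/3888.
Numerically: E[X] ≈ 20.0939.

E[X] = 60 · (5/6)^{6} = 78125/3888 ≈ 20.0939.


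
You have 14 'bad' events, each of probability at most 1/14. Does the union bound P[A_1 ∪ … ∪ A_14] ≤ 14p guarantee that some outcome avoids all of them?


Union bound: P[∪_{i=1}^{14} A_i] ≤ Σ_i P[A_i] ≤ 14·p = 14·(1/14) = 1.
Numerically: 1 ≈ 1.000000.
Is 1 < 1? NO.
Since the bound 1 is ≥ 1, the union bound is uninformative here; it does NOT by itself certify existence.

14·p = 1 ≈ 1.000000; existence NOT certified by the union bound.


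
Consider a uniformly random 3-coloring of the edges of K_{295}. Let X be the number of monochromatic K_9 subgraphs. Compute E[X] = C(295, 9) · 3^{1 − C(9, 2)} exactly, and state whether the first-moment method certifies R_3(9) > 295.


E[X] = C(295, 9) · 3^{1 − 36} = 41221140106119260 · 3^{−35} = 41221140106119260/50031545098999707.
As a reduced fraction: E[X] = 41221140106119260/50031545098999707 ≈ 0.823903.
Is E[X] < 1? YES.
Since E[X] < 1, there exists a 3-coloring of K_{295} with no monochromatic K_9; hence R_3(9) > 295.

E[X] = 41221140106119260/50031545098999707 ≈ 0.823903; E[X] < 1, so R_3(9) > 295.


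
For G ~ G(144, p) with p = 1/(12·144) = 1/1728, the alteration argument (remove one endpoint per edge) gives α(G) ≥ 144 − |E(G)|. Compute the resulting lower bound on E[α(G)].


E[|E(G)|] = C(144, 2)·p = 10296 · (1/1728) = 143/24.
E[α(G)] ≥ n − E[|E(G)|] = 144 − 143/24 = 3313/24.
Numerically: ≈ 138.041667.
(This is only a lower bound; the true E[α(G)] may be larger.)

E[α(G)] ≥ 3313/24 ≈ 138.041667.


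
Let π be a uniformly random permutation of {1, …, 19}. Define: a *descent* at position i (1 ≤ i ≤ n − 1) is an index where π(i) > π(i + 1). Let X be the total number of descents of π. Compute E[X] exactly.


Write X = Σ X_I over i = 1, …, 18, with X_I the indicator of one descent.
There are 18 indicators.
For each fixed i, the pair (π(i), π(i+1)) is a uniformly random ordered pair of distinct values from {1, …, 19}; by symmetry P[π(i) > π(i+1)] = 1/2.
By linearity: E[X] = 18 · (1/2) = (19 − 1) · (1/2) = 9 ≈ 9.0000.

E[X] = 9 = 9.0000.


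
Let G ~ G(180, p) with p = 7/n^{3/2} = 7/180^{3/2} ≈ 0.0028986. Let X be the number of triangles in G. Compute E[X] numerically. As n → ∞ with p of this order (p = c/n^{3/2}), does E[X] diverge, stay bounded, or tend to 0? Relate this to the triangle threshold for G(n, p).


Number of potential triangles: C(180, 3) = 955860.
Each occurs with probability p³ ≈ (0.0028986)³ ≈ 2.4353862e-08.
By linearity: E[X] = C(180, 3)·p³ ≈ 955860 · 2.4353862e-08 ≈ 0.02328.
Since α = 3/2 > 1, p = c/n^{3/2} = o(1/n) is below the triangle threshold p ~ 1/n. Asymptotically E[X] ~ (c³/6)·n^{3(1−α)} = (7³/6)·n^{-1.5} → 0, so by Markov's inequality G has no triangles w.h.p.

E[X] ≈ 0.02328; in regime p = Θ(1/n^{3/2}) E[X] tends to 0 (below the triangle threshold p ~ 1/n).


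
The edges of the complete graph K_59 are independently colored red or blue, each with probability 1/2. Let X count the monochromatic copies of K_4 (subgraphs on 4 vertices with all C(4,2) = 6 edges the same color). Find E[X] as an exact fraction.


Let X = Σ_S X_S over the C(59, 4) = 455126 subsets S of size 4, where X_S = 1 if the K_4 on S is monochromatic.
For a fixed S, the K_4 on S has C(4, 2) = 6 edges. P[all 6 edges red] = (1/2)^6, and likewise for blue, so P[monochromatic] = 2·(1/2)^6 = 2^{1 − 6} = 1/32.
By linearity: E[X] = C(59, 4) · 2^{1 − 6} = 455126 · 1/32 = 227563/16.
Numerically: E[X] ≈ 14222.687500.

E[X] = C(59,4)·2^(1−C(4,2)) = 227563/16 ≈ 14222.687500.


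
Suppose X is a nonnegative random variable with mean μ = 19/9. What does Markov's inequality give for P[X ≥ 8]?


μ = E[X] = 19/9, a = 8.
Markov: P[X ≥ 8] ≤ μ/a = (19/9)/8 = 19/72.
Numerically: ≈ 0.264.
(Since a = 8 > μ = 2.111, the bound 19/72 is < 1 and informative.)

P[X ≥ 8] ≤ 19/72 ≈ 0.264.


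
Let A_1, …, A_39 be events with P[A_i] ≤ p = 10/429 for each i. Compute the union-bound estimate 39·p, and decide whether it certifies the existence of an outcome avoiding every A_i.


Union bound: P[∪_{i=1}^{39} A_i] ≤ Σ_i P[A_i] ≤ 39·p = 39·(10/429) = 10/11.
Numerically: 10/11 ≈ 0.90909.
Is 10/11 < 1? YES.
Since P[∪ A_i] ≤ 10/11 < 1, the complement has P[∩ A_i^c] ≥ 1 − 10/11 = 1/11 > 0, so some outcome avoids every A_i.

39·p = 10/11 ≈ 0.90909; existence CERTIFIED by the union bound.


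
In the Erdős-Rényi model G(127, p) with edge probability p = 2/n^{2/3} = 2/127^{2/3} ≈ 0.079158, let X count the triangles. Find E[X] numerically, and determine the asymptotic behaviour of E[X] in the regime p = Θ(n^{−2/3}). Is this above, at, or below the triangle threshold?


Number of potential triangles: C(127, 3) = 333375.
Each occurs with probability p³ ≈ (0.079158)³ ≈ 4.9600099e-04.
By linearity: E[X] = C(127, 3)·p³ ≈ 333375 · 4.9600099e-04 ≈ 165.35433.
Since α = 2/3 < 1, p = c/n^{2/3} ≫ 1/n is above the triangle threshold p ~ 1/n. Asymptotically E[X] ~ (c³/6)·n^{3(1−α)} = (2³/6)·n^{1} → ∞; triangles are abundant w.h.p.

E[X] ≈ 165.35433; in regime p = Θ(1/n^{2/3}) E[X] diverges (above the triangle threshold p ~ 1/n).


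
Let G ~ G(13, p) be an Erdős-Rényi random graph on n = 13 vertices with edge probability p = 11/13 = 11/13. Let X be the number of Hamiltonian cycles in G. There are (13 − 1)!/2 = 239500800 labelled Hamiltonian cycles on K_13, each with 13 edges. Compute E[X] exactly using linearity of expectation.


K_13 has (13 − 1)!/2 = 239500800 labelled Hamiltonian cycles.
For each such Hamiltonian cycle H, let X_H = 1 if all 13 edges of H are present in G. Then P[X_H = 1] = p^{13} = (11/13)^{13} = 34522712143931/302875106592253.
Summing the indicators: E[X] = Σ_H E[X_H] = 239500800 · p^{13} = 239500800 · 34522712143931/302875106592253 = 8268217176641189644800/302875106592253.
Numerically: E[X] ≈ 2.7299e+07.

E[X] = 239500800 · (11/13)^{13} = 8268217176641189644800/302875106592253 ≈ 2.7299e+07.


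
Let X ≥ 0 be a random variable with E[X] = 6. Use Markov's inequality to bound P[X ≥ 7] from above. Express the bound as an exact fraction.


μ = E[X] = 6, a = 7.
Markov: P[X ≥ 7] ≤ μ/a = (6)/7 = 6/7.
Numerically: ≈ 0.857143.
(Since a = 7 > μ = 6.000000, the bound 6/7 is < 1 and informative.)

P[X ≥ 7] ≤ 6/7 ≈ 0.857143.


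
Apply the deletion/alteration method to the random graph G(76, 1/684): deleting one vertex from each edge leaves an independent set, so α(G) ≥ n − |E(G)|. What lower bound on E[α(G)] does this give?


E[|E(G)|] = C(76, 2)·p = 2850 · (1/684) = 25/6.
E[α(G)] ≥ n − E[|E(G)|] = 76 − 25/6 = 431/6.
Numerically: ≈ 71.8333.
(This is only a lower bound; the true E[α(G)] may be larger.)

E[α(G)] ≥ 431/6 ≈ 71.8333.


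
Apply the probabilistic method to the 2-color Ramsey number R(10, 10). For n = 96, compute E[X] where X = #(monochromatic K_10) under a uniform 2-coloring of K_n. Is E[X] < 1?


E[X] = C(96, 10) · 2^{1 − 45} = 11279926456656 · 2^{−44} = 11279926456656/17592186044416.
As a reduced fraction: E[X] = 704995403541/1099511627776 ≈ 0.6412.
Is E[X] < 1? YES.
Since E[X] < 1, there exists a 2-coloring of K_{96} with no monochromatic K_10; hence R(10, 10) > 96.

E[X] = 704995403541/1099511627776 ≈ 0.6412; E[X] < 1, so R(10, 10) > 96.


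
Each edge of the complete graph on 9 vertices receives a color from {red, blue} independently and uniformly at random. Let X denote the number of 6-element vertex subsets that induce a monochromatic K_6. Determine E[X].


Let X = Σ_S X_S over the C(9, 6) = 84 subsets S of size 6, where X_S = 1 if the K_6 on S is monochromatic.
For a fixed S, the K_6 on S has C(6, 2) = 15 edges. P[all 15 edges red] = (1/2)^15, and likewise for blue, so P[monochromatic] = 2·(1/2)^15 = 2^{1 − 15} = 1/16384.
Summing: E[X] = C(9, 6) · 2^{1 − 15} = 84 · 1/16384 = 21/4096.
Numerically: E[X] ≈ 0.0051.

E[X] = C(9,6)·2^(1−C(6,2)) = 21/4096 ≈ 0.0051.


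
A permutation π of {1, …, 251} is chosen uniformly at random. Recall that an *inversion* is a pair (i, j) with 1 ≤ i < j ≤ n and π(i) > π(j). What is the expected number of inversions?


Write X = Σ X_I over the C(251, 2) = 31375 pairs i < j, with X_I the indicator of one inversion.
There are 31375 indicators.
For each fixed pair i < j, the values π(i) and π(j) are two distinct elements of {1, …, 251} in uniformly random order; by symmetry P[π(i) > π(j)] = 1/2.
By linearity: E[X] = 31375 · (1/2) = C(251, 2) · (1/2) = 31375/2 = 31375/2 ≈ 15687.500000.

E[X] = 31375/2 = 15687.500000.


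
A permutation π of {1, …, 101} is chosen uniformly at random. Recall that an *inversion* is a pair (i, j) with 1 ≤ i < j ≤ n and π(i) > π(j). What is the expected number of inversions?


Write X = Σ X_I over the C(101, 2) = 5050 pairs i < j, with X_I the indicator of one inversion.
There are 5050 indicators.
For each fixed pair i < j, the values π(i) and π(j) are two distinct elements of {1, …, 101} in uniformly random order; by symmetry P[π(i) > π(j)] = 1/2.
By linearity: E[X] = 5050 · (1/2) = C(101, 2) · (1/2) = 5050/2 = 2525 ≈ 2525.00000.

E[X] = 2525 = 2525.00000.


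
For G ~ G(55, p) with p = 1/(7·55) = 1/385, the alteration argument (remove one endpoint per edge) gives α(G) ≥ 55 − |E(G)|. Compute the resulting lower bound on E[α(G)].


E[|E(G)|] = C(55, 2)·p = 1485 · (1/385) = 27/7.
E[α(G)] ≥ n − E[|E(G)|] = 55 − 27/7 = 358/7.
Numerically: ≈ 51.14286.
(This is only a lower bound; the true E[α(G)] may be larger.)

E[α(G)] ≥ 358/7 ≈ 51.14286.


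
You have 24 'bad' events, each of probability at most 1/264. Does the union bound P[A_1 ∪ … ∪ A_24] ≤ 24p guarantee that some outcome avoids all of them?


Union bound: P[∪_{i=1}^{24} A_i] ≤ Σ_i P[A_i] ≤ 24·p = 24·(1/264) = 1/11.
Numerically: 1/11 ≈ 0.09091.
Is 1/11 < 1? YES.
Since P[∪ A_i] ≤ 1/11 < 1, the complement has P[∩ A_i^c] ≥ 1 − 1/11 = 10/11 > 0, so some outcome avoids every A_i.

24·p = 1/11 ≈ 0.09091; existence CERTIFIED by the union bound.


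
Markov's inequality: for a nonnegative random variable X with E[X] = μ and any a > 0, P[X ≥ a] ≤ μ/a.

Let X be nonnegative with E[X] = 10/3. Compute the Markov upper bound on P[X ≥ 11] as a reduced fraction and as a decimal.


μ = E[X] = 10/3, a = 11.
Markov: P[X ≥ 11] ≤ μ/a = (10/3)/11 = 10/33.
Numerically: ≈ 0.30303.
(Since a = 11 > μ = 3.33333, the bound 10/33 is < 1 and informative.)

P[X ≥ 11] ≤ 10/33 ≈ 0.30303.


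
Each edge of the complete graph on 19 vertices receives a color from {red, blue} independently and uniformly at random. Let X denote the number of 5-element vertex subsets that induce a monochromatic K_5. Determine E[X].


Let X = Σ_S X_S over the C(19, 5) = 11628 subsets S of size 5, where X_S = 1 if the K_5 on S is monochromatic.
For a fixed S, the K_5 on S has C(5, 2) = 10 edges. P[all 10 edges red] = (1/2)^10, and likewise for blue, so P[monochromatic] = 2·(1/2)^10 = 2^{1 − 10} = 1/512.
By linearity of expectation: E[X] = C(19, 5) · 2^{1 − 10} = 11628 · 1/512 = 2907/128.
Numerically: E[X] ≈ 22.71094.

E[X] = C(19,5)·2^(1−C(5,2)) = 2907/128 ≈ 22.71094.


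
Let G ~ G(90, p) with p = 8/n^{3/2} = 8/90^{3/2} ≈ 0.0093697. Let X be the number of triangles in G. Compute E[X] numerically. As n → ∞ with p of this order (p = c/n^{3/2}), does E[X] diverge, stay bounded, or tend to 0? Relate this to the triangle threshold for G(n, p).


Number of potential triangles: C(90, 3) = 117480.
Each occurs with probability p³ ≈ (0.0093697)³ ≈ 8.2258099e-07.
By linearity: E[X] = C(90, 3)·p³ ≈ 117480 · 8.2258099e-07 ≈ 0.09664.
Since α = 3/2 > 1, p = c/n^{3/2} = o(1/n) is below the triangle threshold p ~ 1/n. Asymptotically E[X] ~ (c³/6)·n^{3(1−α)} = (8³/6)·n^{-1.5} → 0, so by Markov's inequality G has no triangles w.h.p.

E[X] ≈ 0.09664; in regime p = Θ(1/n^{3/2}) E[X] tends to 0 (below the triangle threshold p ~ 1/n).


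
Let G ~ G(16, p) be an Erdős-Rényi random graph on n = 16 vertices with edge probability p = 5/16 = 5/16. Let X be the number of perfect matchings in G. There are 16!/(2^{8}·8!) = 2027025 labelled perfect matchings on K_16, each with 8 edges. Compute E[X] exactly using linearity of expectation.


K_16 has 16!/(2^{8}·8!) = 2027025 labelled perfect matchings.
For each such perfect matching H, let X_H = 1 if all 8 edges of H are present in G. Then P[X_H = 1] = p^{8} = (5/16)^{8} = 390625/4294967296.
Summing the indicators: E[X] = Σ_H E[X_H] = 2027025 · p^{8} = 2027025 · 390625/4294967296 = 791806640625/4294967296.
Numerically: E[X] ≈ 184.

E[X] = 2027025 · (5/16)^{8} = 791806640625/4294967296 ≈ 184.


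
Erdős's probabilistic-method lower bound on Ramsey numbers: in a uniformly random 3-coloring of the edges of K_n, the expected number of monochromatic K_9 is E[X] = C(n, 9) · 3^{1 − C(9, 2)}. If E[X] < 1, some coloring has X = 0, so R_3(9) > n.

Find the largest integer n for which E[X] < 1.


We need C(n, 9) · 3^{1 − 36} < 1, i.e. C(n, 9) < 3^{36 − 1} = 50031545098999707.
Check values of n near the boundary:
  n = 299: C(299, 9) = 46610674441390059; 46610674441390059 < 50031545098999707? YES
  n = 300: C(300, 9) = 48052241692154700; 48052241692154700 < 50031545098999707? YES
  n = 301: C(301, 9) = 49533303936090975; 49533303936090975 < 50031545098999707? YES
  n = 302: C(302, 9) = 51054804739588650; 51054804739588650 < 50031545098999707? NO
  n = 303: C(303, 9) = 52617706925494425; 52617706925494425 < 50031545098999707? NO
  n = 304: C(304, 9) = 54222992899492560; 54222992899492560 < 50031545098999707? NO
The largest n with C(n, 9) < 50031545098999707 is n = 301 (where E[X] = 16511101312030325/16677181699666569 ≈ 0.990041). Hence R_3(9) > 301, i.e. R_3(9) ≥ 302.

Largest n = 301; hence R_3(9) > 301.


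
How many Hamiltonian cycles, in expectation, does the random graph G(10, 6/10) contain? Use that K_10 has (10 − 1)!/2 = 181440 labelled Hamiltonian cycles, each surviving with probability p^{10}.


K_10 has (10 − 1)!/2 = 181440 labelled Hamiltonian cycles.
For each such Hamiltonian cycle H, let X_H = 1 if all 10 edges of H are present in G. Then P[X_H = 1] = p^{10} = (3/5)^{10} = 59049/9765625.
By linearity of expectation: E[X] = Σ_H E[X_H] = 181440 · p^{10} = 181440 · 59049/9765625 = 2142770112/1953125.
Numerically: E[X] ≈ 1097.

E[X] = 181440 · (3/5)^{10} = 2142770112/1953125 ≈ 1097.


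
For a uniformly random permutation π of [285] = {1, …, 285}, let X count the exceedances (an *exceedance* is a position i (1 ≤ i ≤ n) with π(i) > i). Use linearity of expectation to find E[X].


Write X = Σ_{i=1}^{285} X_i, where X_i = 1_{π(i) > i}.
For each fixed i, π(i) is uniform over {1, …, 285} (marginal of a uniform permutation), so P[π(i) > i] = (n − i)/n. Summing: Σ_{i=1}^{285} (n − i)/n = (0 + 1 + … + 284)/285 = 285(285 − 1)/(2·285) = (285 − 1)/2.
Hence E[X] = Σ_{i=1}^{285} (285 − i)/285 = 142 ≈ 142.00000.

E[X] = 142 = 142.00000.


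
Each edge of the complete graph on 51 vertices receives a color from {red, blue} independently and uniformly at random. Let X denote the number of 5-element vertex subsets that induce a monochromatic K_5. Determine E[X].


Let X = Σ_S X_S over the C(51, 5) = 2349060 subsets S of size 5, where X_S = 1 if the K_5 on S is monochromatic.
For a fixed S, the K_5 on S has C(5, 2) = 10 edges. P[all 10 edges red] = (1/2)^10, and likewise for blue, so P[monochromatic] = 2·(1/2)^10 = 2^{1 − 10} = 1/512.
By linearity of expectation: E[X] = C(51, 5) · 2^{1 − 10} = 2349060 · 1/512 = 587265/128.
Numerically: E[X] ≈ 4588.007812.

E[X] = C(51,5)·2^(1−C(5,2)) = 587265/128 ≈ 4588.007812.


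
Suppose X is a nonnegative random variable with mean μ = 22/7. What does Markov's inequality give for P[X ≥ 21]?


μ = E[X] = 22/7, a = 21.
Markov: P[X ≥ 21] ≤ μ/a = (22/7)/21 = 22/147.
Numerically: ≈ 0.14966.
(Since a = 21 > μ = 3.14286, the bound 22/147 is < 1 and informative.)

P[X ≥ 21] ≤ 22/147 ≈ 0.14966.


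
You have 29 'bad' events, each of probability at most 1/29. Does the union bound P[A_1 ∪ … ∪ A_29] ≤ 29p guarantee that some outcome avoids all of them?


Union bound: P[∪_{i=1}^{29} A_i] ≤ Σ_i P[A_i] ≤ 29·p = 29·(1/29) = 1.
Numerically: 1 ≈ 1.000000.
Is 1 < 1? NO.
Since the bound 1 is ≥ 1, the union bound is uninformative here; it does NOT by itself certify existence.

29·p = 1 ≈ 1.000000; existence NOT certified by the union bound.


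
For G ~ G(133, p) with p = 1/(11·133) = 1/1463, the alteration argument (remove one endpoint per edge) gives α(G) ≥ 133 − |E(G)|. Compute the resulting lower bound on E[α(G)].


E[|E(G)|] = C(133, 2)·p = 8778 · (1/1463) = 6.
E[α(G)] ≥ n − E[|E(G)|] = 133 − 6 = 127.
Numerically: ≈ 127.00000.
(This is only a lower bound; the true E[α(G)] may be larger.)

E[α(G)] ≥ 127 ≈ 127.00000.


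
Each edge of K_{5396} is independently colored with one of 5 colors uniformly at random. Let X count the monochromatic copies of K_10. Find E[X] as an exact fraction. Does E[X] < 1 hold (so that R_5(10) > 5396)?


E[X] = C(5396, 10) · 5^{1 − 45} = 5719162629614115244962800316916 · 5^{−44} = 5719162629614115244962800316916/5684341886080801486968994140625.
As a reduced fraction: E[X] = 5719162629614115244962800316916/5684341886080801486968994140625 ≈ 1.006126.
Is E[X] < 1? NO.
Since E[X] ≥ 1, the first-moment bound is inconclusive at n = 5396; it does NOT by itself certify R_5(10) > 5396.

E[X] = 5719162629614115244962800316916/5684341886080801486968994140625 ≈ 1.006126; E[X] ≥ 1; first-moment method inconclusive here.


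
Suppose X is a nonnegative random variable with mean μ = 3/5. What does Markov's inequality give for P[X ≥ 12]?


μ = E[X] = 3/5, a = 12.
Markov: P[X ≥ 12] ≤ μ/a = (3/5)/12 = 1/20.
Numerically: ≈ 0.0500.
(Since a = 12 > μ = 0.6000, the bound 1/20 is < 1 and informative.)

P[X ≥ 12] ≤ 1/20 ≈ 0.0500.


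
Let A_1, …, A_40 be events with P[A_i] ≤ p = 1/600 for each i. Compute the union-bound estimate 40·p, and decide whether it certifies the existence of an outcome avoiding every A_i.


Union bound: P[∪_{i=1}^{40} A_i] ≤ Σ_i P[A_i] ≤ 40·p = 40·(1/600) = 1/15.
Numerically: 1/15 ≈ 0.06667.
Is 1/15 < 1? YES.
Since P[∪ A_i] ≤ 1/15 < 1, the complement has P[∩ A_i^c] ≥ 1 − 1/15 = 14/15 > 0, so some outcome avoids every A_i.

40·p = 1/15 ≈ 0.06667; existence CERTIFIED by the union bound.


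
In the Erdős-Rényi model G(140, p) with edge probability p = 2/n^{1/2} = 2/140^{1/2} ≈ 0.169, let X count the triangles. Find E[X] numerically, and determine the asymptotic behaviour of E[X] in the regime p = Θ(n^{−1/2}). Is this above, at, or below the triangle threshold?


Number of potential triangles: C(140, 3) = 447580.
Each occurs with probability p³ ≈ (0.169)³ ≈ 4.829453e-03.
By linearity: E[X] = C(140, 3)·p³ ≈ 447580 · 4.829453e-03 ≈ 2161.5665.
Since α = 1/2 < 1, p = c/n^{1/2} ≫ 1/n is above the triangle threshold p ~ 1/n. Asymptotically E[X] ~ (c³/6)·n^{3(1−α)} = (2³/6)·n^{1.5} → ∞; triangles are abundant w.h.p.

E[X] ≈ 2161.5665; in regime p = Θ(1/n^{1/2}) E[X] diverges (above the triangle threshold p ~ 1/n).


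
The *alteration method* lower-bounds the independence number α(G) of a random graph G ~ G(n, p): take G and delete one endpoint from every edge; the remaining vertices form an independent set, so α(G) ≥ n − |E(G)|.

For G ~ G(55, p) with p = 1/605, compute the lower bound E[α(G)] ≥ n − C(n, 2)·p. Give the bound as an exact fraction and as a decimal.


E[|E(G)|] = C(55, 2)·p = 1485 · (1/605) = 27/11.
E[α(G)] ≥ n − E[|E(G)|] = 55 − 27/11 = 578/11.
Numerically: ≈ 52.545455.
(This is only a lower bound; the true E[α(G)] may be larger.)

E[α(G)] ≥ 578/11 ≈ 52.545455.


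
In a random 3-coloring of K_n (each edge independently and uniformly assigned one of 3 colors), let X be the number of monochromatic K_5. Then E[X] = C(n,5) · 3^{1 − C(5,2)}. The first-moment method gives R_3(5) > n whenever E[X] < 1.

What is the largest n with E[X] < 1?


We need C(n, 5) · 3^{1 − 10} < 1, i.e. C(n, 5) < 3^{10 − 1} = 19683.
Check values of n near the boundary:
  n = 16: C(16, 5) = 4368; 4368 < 19683? YES
  n = 17: C(17, 5) = 6188; 6188 < 19683? YES
  n = 18: C(18, 5) = 8568; 8568 < 19683? YES
  n = 19: C(19, 5) = 11628; 11628 < 19683? YES
  n = 20: C(20, 5) = 15504; 15504 < 19683? YES
  n = 21: C(21, 5) = 20349; 20349 < 19683? NO
The largest n with C(n, 5) < 19683 is n = 20 (where E[X] = 5168/6561 ≈ 0.7876848). Hence R_3(5) > 20, i.e. R_3(5) ≥ 21.

Largest n = 20; hence R_3(5) > 20.


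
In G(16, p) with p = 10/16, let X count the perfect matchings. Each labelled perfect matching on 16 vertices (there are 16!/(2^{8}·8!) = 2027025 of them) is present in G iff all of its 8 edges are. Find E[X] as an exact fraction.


K_16 has 16!/(2^{8}·8!) = 2027025 labelled perfect matchings.
For each such perfect matching H, let X_H = 1 if all 8 edges of H are present in G. Then P[X_H = 1] = p^{8} = (5/8)^{8} = 390625/16777216.
By linearity: E[X] = Σ_H E[X_H] = 2027025 · p^{8} = 2027025 · 390625/16777216 = 791806640625/16777216.
Numerically: E[X] ≈ 47195.4.

E[X] = 2027025 · (5/8)^{8} = 791806640625/16777216 ≈ 47195.4.


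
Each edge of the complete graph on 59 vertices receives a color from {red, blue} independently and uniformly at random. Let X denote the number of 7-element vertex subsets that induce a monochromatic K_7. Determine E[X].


Let X = Σ_S X_S over the C(59, 7) = 341149446 subsets S of size 7, where X_S = 1 if the K_7 on S is monochromatic.
For a fixed S, the K_7 on S has C(7, 2) = 21 edges. P[all 21 edges red] = (1/2)^21, and likewise for blue, so P[monochromatic] = 2·(1/2)^21 = 2^{1 − 21} = 1/1048576.
By linearity: E[X] = C(59, 7) · 2^{1 − 21} = 341149446 · 1/1048576 = 170574723/524288.
Numerically: E[X] ≈ 325.34546.

E[X] = C(59,7)·2^(1−C(7,2)) = 170574723/524288 ≈ 325.34546.
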